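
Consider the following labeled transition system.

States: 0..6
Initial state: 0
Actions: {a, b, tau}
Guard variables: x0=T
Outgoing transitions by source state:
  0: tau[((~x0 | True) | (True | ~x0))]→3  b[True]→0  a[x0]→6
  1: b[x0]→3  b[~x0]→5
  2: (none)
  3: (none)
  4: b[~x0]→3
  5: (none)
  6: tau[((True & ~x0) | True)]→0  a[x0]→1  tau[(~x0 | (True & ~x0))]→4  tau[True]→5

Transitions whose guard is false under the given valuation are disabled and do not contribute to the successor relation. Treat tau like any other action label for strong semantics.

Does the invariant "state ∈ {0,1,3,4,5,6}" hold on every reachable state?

Answer: INVARIANT HOLDS

Trace:
Inv-set: {0,1,3,4,5,6}
Reach set: {0,1,3,5,6}
  0: ✓
  1: ✓
  3: ✓
  5: ✓
  6: ✓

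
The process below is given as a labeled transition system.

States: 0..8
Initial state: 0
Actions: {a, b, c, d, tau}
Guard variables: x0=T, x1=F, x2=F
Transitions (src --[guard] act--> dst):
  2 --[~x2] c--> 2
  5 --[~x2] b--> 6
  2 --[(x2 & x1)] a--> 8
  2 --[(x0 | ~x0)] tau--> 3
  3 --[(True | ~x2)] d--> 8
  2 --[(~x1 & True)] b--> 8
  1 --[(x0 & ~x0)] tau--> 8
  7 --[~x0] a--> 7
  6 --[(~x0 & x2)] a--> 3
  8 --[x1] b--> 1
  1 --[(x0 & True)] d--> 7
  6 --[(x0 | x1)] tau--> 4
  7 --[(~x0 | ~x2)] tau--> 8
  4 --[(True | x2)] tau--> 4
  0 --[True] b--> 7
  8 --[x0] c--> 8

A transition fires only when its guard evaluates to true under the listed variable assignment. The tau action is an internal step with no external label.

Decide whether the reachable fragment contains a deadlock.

Answer: DEADLOCK-FREE

Working:
Reach set: {0,7,8}
  0: b→7  [deg 1]
  7: tau→8  [deg 1]
  8: c→8  [deg 1]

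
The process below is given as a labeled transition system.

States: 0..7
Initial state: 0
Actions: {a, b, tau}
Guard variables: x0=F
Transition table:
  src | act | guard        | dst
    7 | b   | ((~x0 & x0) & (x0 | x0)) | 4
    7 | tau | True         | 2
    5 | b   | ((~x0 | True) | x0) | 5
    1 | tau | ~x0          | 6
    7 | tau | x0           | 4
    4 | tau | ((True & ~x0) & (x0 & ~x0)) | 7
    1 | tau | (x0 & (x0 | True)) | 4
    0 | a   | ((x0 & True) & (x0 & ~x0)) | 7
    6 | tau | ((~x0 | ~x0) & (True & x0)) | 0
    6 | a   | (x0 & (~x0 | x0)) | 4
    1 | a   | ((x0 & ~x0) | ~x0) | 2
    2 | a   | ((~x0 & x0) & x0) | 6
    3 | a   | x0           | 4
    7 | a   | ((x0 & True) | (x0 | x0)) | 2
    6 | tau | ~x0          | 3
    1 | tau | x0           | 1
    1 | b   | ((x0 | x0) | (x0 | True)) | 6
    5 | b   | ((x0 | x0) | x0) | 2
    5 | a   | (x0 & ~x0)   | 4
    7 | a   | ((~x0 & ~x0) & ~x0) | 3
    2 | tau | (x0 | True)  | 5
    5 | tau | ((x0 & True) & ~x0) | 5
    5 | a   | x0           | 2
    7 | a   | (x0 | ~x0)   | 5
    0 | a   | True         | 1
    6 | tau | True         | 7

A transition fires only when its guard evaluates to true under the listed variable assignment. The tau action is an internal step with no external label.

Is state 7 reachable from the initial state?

Answer: REACHABLE

Analysis:
11 transition(s) survive guard evaluation.
L0 = {0}
L1 = {1}  total {0,1}
L2 = {2,6}  total {0,1,2,6}
L3 = {3,5,7}  total {0,1,2,3,5,6,7}
Reach set: {0,1,2,3,5,6,7}
witness 7: a·tau·tau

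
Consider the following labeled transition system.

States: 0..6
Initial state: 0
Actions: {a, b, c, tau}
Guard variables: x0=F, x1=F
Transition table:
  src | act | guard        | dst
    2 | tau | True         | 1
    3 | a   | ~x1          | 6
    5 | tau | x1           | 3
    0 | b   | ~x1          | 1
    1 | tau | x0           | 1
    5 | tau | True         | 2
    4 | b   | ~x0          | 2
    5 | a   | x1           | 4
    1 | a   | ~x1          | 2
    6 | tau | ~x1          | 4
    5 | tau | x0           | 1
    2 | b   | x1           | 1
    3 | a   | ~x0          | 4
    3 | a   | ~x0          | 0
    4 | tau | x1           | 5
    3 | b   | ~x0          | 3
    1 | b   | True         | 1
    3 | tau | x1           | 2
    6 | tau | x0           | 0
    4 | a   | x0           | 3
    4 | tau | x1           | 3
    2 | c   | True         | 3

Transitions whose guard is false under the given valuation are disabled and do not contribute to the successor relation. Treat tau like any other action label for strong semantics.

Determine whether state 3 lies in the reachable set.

Answer: REACHABLE

Analysis:
12 transition(s) survive guard evaluation.
Layer 0: {0}
Layer 1: {1}  cumulative {0,1}
Layer 2: {2}  cumulative {0,1,2}
Layer 3: {3}  cumulative {0,1,2,3}
Layer 4: {4,6}  cumulative {0,1,2,3,4,6}
Reach set: {0,1,2,3,4,6}
Path to 3: b·a·c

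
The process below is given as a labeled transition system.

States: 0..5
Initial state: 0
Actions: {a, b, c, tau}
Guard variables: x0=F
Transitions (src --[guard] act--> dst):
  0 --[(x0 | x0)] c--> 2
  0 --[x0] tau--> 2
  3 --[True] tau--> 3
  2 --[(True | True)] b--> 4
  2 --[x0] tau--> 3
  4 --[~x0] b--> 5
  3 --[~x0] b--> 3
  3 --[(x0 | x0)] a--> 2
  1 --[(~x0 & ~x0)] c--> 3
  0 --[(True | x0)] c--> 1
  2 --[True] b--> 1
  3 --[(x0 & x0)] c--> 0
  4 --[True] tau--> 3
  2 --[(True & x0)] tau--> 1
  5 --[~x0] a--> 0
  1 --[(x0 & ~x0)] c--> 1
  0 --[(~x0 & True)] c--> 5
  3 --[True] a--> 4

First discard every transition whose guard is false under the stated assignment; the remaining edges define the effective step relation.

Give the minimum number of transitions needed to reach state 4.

Layered search for 4:
  L0 = {0}
  L1 = {1,5}
  L2 = {3}
  L3 = {4}
first hit 4 at d=3 via c·c·a

Answer: 3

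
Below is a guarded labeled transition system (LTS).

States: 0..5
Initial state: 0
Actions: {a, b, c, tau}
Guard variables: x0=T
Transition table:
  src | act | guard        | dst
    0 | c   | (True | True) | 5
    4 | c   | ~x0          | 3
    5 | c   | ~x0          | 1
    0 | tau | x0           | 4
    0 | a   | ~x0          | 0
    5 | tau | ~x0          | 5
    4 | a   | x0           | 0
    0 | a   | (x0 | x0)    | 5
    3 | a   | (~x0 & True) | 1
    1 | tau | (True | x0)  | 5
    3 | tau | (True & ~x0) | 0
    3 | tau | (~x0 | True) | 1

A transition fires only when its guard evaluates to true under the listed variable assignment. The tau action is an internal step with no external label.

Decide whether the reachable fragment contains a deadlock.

Reachable = {0,4,5}
  0: a→5  c→5  tau→4  [3 out]
  4: a→0  [1 out]
  5: ∅  [no exit]
Path to 5: c

Answer: DEADLOCK at state 5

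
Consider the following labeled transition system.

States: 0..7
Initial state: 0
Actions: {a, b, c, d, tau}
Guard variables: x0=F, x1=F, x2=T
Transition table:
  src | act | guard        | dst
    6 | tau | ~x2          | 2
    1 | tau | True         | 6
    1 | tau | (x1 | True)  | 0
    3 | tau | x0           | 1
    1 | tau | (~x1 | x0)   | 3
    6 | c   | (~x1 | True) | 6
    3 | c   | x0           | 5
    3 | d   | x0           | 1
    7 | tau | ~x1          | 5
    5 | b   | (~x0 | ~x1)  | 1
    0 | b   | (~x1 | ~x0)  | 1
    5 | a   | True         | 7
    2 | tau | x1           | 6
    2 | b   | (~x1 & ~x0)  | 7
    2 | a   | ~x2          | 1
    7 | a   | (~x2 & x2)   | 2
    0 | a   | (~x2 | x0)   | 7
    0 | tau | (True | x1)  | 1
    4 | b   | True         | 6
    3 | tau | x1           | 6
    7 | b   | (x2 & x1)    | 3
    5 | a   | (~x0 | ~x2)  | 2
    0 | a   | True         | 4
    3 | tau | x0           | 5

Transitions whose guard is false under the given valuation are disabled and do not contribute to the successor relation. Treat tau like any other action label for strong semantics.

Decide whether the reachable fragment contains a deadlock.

Reach set: {0,1,3,4,6}
  0: a→4  b→1  tau→1  [3 exit(s)]
  1: tau→0  tau→3  tau→6  [3 exit(s)]
  3: ∅  [no exit]
  4: b→6  [1 exit(s)]
  6: c→6  [1 exit(s)]
trace reaching 3: b·tau

Answer: DEADLOCK at state 3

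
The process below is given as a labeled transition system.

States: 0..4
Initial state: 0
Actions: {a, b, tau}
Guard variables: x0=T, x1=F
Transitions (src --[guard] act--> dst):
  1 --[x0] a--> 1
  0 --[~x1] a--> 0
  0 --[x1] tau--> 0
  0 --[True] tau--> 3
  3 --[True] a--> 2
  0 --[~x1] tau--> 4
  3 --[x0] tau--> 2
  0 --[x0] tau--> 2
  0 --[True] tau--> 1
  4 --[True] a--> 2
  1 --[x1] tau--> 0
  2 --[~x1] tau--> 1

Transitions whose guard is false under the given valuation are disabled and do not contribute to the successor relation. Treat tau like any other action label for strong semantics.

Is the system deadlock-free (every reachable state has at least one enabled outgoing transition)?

Answer: DEADLOCK-FREE

Trace:
Reachable = {0,1,2,3,4}
  0: a→0  tau→1  tau→2  tau→3  tau→4  [5 out]
  1: a→1  [1 out]
  2: tau→1  [1 out]
  3: a→2  tau→2  [2 out]
  4: a→2  [1 out]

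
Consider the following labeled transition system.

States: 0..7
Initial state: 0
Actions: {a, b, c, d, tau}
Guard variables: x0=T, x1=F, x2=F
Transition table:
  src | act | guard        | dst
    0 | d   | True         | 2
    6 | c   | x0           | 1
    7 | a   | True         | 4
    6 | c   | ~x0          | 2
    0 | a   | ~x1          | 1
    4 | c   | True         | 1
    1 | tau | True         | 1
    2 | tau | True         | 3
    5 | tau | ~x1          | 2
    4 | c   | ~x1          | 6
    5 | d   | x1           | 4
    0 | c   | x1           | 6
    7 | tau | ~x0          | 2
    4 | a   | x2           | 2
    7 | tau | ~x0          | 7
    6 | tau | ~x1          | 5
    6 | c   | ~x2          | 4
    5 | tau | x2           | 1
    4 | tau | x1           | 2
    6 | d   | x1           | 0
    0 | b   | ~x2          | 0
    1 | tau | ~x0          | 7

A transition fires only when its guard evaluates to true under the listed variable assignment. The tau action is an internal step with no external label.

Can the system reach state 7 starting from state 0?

Answer: UNREACHABLE

Working:
After dropping false guards: 12 live edges.
depth 0: {0}
depth 1: {1,2}  total {0,1,2}
depth 2: {3}  total {0,1,2,3}
R = {0,1,2,3}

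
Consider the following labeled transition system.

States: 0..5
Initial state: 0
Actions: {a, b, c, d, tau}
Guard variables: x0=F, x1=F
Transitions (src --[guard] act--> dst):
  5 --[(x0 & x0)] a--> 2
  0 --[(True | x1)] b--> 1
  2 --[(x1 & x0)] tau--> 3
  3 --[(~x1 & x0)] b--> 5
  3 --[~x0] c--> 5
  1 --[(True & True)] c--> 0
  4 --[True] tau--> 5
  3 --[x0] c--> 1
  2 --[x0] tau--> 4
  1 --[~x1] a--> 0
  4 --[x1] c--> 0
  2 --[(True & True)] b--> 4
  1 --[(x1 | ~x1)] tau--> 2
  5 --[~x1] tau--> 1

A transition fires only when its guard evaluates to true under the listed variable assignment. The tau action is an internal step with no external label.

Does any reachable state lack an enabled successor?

Answer: DEADLOCK-FREE

Working:
R = {0,1,2,4,5}
  0: b→1  [deg 1]
  1: a→0  c→0  tau→2  [deg 3]
  2: b→4  [deg 1]
  4: tau→5  [deg 1]
  5: tau→1  [deg 1]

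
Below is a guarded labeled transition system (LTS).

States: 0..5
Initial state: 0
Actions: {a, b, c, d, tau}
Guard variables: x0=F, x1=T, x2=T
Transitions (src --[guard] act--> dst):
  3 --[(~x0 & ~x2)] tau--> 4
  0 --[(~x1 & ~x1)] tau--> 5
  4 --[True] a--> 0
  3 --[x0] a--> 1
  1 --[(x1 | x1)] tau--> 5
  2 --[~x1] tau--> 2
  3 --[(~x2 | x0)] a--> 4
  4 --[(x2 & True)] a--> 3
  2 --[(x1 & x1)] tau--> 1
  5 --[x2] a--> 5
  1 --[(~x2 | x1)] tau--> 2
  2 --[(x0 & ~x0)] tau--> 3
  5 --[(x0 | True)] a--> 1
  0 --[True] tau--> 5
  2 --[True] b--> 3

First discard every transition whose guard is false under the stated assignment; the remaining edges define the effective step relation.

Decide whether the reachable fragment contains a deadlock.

Answer: DEADLOCK at state 3

Analysis:
Reach set: {0,1,2,3,5}
  0: tau→5  [1 exit(s)]
  1: tau→2  tau→5  [2 exit(s)]
  2: b→3  tau→1  [2 exit(s)]
  3: ∅  [deadlock]
  5: a→1  a→5  [2 exit(s)]
Path to 3: tau·a·tau·b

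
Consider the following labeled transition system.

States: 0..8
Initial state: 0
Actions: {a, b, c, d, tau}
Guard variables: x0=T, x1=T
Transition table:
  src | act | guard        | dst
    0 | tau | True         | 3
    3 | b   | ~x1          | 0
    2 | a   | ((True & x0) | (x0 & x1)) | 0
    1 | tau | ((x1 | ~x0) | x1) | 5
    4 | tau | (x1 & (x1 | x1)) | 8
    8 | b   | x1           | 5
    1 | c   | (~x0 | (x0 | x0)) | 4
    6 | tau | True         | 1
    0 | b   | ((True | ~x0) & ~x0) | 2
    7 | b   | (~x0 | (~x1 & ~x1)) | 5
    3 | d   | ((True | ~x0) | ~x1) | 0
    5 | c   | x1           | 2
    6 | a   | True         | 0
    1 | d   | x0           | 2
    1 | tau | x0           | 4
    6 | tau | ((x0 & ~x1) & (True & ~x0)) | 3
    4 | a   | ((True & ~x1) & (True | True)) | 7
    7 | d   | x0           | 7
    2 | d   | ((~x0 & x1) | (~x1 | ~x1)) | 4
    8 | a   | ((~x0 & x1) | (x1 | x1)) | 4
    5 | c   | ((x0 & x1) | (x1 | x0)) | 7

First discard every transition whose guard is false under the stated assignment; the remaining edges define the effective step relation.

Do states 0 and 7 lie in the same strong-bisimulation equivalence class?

Answer: NOT BISIMILAR

Analysis:
Refine partition for ~:
  P[0] = {{0,1,2,3,4,5,6,7,8}}
  P[1] = {{0,4},{1},{2},{3,7},{5},{6},{8}}
  P[2] = {{0},{1},{2},{3},{4},{5},{6},{7},{8}}
9 equivalence class(es) (converged in 3)
0∈{0}, 7∈{7}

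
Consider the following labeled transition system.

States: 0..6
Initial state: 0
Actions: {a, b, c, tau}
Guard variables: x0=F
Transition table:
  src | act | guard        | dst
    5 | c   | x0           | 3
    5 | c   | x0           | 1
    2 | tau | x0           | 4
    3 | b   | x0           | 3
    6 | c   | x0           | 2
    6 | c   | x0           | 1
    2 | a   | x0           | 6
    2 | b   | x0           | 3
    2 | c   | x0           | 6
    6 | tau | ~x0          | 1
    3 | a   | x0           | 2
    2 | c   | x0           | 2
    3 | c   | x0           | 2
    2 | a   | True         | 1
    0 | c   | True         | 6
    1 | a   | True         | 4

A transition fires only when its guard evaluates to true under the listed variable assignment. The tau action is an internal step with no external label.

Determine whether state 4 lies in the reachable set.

Answer: REACHABLE

Trace:
After dropping false guards: 4 live edges.
L0 = {0}
L1 = {6}  now seen {0,6}
L2 = {1}  now seen {0,1,6}
L3 = {4}  now seen {0,1,4,6}
Reachable = {0,1,4,6}
witness 4: c·tau·a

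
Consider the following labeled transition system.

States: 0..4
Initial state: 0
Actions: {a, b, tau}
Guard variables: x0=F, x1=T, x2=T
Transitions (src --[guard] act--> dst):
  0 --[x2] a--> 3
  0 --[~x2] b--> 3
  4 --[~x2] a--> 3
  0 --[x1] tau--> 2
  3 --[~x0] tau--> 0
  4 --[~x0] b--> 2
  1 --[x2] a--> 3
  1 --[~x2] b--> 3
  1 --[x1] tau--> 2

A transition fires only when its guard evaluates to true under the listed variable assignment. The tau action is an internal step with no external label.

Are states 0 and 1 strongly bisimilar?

Refine partition for ~:
  π0 = {{0,1,2,3,4}}
  π1 = {{0,1},{2},{3},{4}}
Fixed point at round 2; 4 class(es).
[0]={0,1}  [1]={0,1}

Answer: BISIMILAR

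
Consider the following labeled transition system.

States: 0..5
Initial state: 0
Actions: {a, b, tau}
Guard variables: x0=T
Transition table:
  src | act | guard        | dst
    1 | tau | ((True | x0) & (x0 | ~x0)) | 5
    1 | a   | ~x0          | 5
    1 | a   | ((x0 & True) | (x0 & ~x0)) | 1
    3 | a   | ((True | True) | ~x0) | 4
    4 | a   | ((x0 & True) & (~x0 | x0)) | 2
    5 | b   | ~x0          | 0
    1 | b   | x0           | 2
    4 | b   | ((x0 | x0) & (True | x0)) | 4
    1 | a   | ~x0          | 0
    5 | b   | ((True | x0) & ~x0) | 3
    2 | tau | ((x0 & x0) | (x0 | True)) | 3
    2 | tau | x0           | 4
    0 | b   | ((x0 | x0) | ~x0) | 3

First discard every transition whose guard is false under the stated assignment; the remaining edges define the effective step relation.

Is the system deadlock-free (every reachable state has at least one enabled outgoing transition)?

Reachable = {0,2,3,4}
  0: b→3  [1 out]
  2: tau→3  tau→4  [2 out]
  3: a→4  [1 out]
  4: a→2  b→4  [2 out]

Answer: DEADLOCK-FREE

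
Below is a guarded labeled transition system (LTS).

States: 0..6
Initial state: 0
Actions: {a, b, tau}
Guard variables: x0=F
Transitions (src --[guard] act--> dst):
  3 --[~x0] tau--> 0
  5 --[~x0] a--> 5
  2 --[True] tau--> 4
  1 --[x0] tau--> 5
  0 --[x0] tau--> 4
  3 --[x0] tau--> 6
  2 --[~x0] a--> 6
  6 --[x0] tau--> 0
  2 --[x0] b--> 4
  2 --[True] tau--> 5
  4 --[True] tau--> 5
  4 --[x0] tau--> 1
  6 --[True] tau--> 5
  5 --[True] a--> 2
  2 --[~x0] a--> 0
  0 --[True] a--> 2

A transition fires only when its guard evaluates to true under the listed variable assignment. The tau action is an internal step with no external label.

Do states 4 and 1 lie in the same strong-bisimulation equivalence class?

Bisimulation quotient by refinement:
  π0 = {{0,1,2,3,4,5,6}}
  π1 = {{0,5},{1},{2},{3,4,6}}
  π2 = {{0},{1},{2},{3,4,6},{5}}
  π3 = {{0},{1},{2},{3},{4,6},{5}}
6 equivalence class(es) (converged in 4)
class of 4: {4,6}; class of 1: {1}

Answer: NOT BISIMILAR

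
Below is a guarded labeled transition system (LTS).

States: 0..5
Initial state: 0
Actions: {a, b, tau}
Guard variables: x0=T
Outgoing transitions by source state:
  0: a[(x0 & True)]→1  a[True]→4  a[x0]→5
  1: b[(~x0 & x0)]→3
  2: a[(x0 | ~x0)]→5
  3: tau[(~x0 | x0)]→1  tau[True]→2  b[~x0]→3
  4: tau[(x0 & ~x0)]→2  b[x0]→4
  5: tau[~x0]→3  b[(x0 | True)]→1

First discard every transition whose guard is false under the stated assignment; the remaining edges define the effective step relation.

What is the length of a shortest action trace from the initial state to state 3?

Breadth-first toward 3:
  Layer 0: {0}
  Layer 1: {1,4,5}
3 never appears.

Answer: UNREACHABLE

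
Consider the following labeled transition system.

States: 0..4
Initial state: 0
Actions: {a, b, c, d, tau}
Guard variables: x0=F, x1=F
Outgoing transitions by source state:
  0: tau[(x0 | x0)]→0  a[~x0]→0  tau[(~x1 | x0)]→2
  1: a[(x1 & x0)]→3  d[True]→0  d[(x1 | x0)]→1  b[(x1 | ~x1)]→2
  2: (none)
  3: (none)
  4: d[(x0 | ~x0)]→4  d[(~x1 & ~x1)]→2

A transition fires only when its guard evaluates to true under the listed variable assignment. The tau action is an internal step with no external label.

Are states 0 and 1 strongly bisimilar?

Refine partition for ~:
  P[0] = {{0,1,2,3,4}}
  P[1] = {{0},{1},{2,3},{4}}
4 equivalence class(es) (converged in 2)
[0]={0}  [1]={1}

Answer: NOT BISIMILAR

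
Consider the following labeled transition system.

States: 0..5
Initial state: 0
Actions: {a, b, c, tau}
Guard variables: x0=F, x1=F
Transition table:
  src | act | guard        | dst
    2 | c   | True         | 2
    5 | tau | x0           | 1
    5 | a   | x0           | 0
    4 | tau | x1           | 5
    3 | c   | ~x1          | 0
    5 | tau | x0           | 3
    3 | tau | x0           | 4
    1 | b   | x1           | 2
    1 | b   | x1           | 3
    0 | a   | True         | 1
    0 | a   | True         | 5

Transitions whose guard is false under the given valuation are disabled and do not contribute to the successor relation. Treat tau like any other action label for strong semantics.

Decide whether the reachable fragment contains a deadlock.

Reachable = {0,1,5}
  0: a→1  a→5  [2 out]
  1: ∅  [deadlock]
  5: ∅  [deadlock]
Path to 1: a

Answer: DEADLOCK at state 1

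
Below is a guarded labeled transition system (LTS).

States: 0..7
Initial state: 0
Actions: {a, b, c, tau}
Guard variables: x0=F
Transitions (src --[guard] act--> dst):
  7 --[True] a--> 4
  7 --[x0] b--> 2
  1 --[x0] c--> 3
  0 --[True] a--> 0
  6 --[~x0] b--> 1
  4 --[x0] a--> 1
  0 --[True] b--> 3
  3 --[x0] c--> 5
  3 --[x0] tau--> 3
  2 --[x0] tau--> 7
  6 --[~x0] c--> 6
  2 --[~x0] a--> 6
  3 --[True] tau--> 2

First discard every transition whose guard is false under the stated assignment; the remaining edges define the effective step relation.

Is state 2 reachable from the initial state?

After dropping false guards: 7 live edges.
Layer 0: {0}
Layer 1: {3}  now seen {0,3}
Layer 2: {2}  now seen {0,2,3}
Layer 3: {6}  now seen {0,2,3,6}
Layer 4: {1}  now seen {0,1,2,3,6}
Reach set: {0,1,2,3,6}
trace reaching 2: b·tau

Answer: REACHABLE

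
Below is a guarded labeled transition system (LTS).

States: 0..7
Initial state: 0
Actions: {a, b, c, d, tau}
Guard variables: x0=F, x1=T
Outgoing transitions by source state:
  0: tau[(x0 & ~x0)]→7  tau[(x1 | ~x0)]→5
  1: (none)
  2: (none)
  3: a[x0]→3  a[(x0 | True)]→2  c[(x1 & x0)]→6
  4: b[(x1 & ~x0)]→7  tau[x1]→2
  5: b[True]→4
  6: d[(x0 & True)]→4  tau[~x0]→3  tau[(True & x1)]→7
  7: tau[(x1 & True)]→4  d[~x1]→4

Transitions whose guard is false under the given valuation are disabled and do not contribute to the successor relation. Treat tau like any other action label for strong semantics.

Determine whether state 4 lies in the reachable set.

Guard filter leaves 8 enabled edge(s).
Layer 0: {0}
Layer 1: {5}  total {0,5}
Layer 2: {4}  total {0,4,5}
Layer 3: {2,7}  total {0,2,4,5,7}
Reach set: {0,2,4,5,7}
witness 4: tau·b

Answer: REACHABLE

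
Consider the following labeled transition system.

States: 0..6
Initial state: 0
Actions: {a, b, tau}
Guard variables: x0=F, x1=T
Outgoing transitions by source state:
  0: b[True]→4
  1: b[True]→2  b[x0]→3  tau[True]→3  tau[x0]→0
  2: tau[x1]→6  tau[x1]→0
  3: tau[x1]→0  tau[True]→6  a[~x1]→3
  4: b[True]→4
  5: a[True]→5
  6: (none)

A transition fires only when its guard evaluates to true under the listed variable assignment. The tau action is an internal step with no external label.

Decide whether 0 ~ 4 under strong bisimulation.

Answer: BISIMILAR

Working:
Refine partition for ~:
  P[0] = {{0,1,2,3,4,5,6}}
  P[1] = {{0,4},{1},{2,3},{5},{6}}
Fixed point at round 2; 5 class(es).
class of 0: {0,4}; class of 4: {0,4}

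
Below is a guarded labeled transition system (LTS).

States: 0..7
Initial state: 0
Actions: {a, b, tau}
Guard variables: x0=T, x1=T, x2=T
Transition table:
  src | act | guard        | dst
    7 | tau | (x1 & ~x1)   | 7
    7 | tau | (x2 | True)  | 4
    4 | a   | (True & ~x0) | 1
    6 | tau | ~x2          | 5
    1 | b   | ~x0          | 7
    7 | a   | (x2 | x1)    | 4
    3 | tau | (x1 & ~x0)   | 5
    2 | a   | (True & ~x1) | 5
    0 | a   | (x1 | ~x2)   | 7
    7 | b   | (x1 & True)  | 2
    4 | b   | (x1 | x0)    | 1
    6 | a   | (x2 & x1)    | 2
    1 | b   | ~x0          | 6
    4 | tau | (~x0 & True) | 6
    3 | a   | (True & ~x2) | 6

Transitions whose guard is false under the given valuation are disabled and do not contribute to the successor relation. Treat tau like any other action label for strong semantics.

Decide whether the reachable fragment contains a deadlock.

Answer: DEADLOCK at state 1

Trace:
Reach set: {0,1,2,4,7}
  0: a→7  [1 out]
  1: ∅  [STUCK]
  2: ∅  [STUCK]
  4: b→1  [1 out]
  7: a→4  b→2  tau→4  [3 out]
witness 1: a·tau·b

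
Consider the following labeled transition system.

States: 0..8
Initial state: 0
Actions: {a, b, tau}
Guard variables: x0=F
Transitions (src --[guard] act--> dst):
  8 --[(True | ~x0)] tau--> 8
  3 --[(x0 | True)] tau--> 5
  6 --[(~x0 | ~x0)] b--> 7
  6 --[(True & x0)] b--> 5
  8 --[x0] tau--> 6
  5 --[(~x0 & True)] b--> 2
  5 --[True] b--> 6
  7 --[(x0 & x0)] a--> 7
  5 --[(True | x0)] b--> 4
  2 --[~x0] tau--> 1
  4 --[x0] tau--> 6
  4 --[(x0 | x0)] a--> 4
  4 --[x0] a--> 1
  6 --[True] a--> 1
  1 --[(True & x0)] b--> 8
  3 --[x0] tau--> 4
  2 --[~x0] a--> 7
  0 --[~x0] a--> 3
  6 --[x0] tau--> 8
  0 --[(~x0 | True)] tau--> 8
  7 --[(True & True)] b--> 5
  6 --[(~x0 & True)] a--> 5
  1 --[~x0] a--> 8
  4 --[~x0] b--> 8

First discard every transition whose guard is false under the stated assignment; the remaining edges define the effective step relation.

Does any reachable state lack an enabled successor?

Answer: DEADLOCK-FREE

Trace:
R = {0,1,2,3,4,5,6,7,8}
  0: a→3  tau→8  [2 out]
  1: a→8  [1 out]
  2: a→7  tau→1  [2 out]
  3: tau→5  [1 out]
  4: b→8  [1 out]
  5: b→2  b→4  b→6  [3 out]
  6: a→1  a→5  b→7  [3 out]
  7: b→5  [1 out]
  8: tau→8  [1 out]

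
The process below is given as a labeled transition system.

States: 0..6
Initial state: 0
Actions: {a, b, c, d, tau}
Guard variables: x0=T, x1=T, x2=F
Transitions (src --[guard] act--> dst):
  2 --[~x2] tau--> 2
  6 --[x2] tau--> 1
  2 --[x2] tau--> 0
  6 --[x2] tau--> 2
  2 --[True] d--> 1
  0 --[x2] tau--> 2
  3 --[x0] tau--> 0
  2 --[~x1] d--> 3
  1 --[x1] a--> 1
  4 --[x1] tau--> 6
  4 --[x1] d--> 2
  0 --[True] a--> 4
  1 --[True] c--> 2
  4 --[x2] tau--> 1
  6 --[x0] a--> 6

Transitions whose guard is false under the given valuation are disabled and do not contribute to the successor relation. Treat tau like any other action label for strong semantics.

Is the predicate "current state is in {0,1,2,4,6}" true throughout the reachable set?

Answer: INVARIANT HOLDS

Working:
Inv-set: {0,1,2,4,6}
Reachable = {0,1,2,4,6}
  0: ok
  1: ok
  2: ok
  4: ok
  6: ok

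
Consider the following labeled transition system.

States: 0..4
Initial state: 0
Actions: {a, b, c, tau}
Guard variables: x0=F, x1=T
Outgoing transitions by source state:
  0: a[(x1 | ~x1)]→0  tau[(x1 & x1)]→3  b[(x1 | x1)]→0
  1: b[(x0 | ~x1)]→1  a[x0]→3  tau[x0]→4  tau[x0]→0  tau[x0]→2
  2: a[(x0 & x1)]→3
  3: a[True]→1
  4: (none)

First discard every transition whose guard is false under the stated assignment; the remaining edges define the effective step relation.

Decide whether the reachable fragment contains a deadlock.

Answer: DEADLOCK at state 1

Analysis:
Reachable = {0,1,3}
  0: a→0  b→0  tau→3  [3 exit(s)]
  1: ∅  [deadlock]
  3: a→1  [1 exit(s)]
witness 1: tau·a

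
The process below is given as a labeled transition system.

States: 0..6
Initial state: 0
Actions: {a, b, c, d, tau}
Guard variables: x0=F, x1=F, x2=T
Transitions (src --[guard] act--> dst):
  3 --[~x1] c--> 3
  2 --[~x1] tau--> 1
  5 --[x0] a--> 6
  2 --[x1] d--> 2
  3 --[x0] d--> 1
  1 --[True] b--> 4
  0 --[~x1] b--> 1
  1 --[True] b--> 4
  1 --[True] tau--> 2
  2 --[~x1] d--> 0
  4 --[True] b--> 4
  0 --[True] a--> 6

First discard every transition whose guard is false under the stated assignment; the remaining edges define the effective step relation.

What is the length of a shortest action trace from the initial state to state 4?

BFS to 4:
  L0 = {0}
  L1 = {1,6}
  L2 = {2,4}
first hit 4 at d=2 via b·b

Answer: 2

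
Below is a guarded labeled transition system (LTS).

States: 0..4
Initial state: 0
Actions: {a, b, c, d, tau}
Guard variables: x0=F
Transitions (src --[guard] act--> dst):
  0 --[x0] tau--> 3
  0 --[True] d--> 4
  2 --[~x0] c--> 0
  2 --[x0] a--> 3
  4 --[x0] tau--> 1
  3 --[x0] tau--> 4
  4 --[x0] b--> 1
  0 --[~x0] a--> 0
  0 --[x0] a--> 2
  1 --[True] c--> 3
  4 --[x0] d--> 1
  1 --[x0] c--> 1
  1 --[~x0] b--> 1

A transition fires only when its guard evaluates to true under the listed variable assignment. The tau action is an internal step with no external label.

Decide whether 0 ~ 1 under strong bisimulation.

Compute ~ classes (split until stable):
  round 0: {{0,1,2,3,4}}
  round 1: {{0},{1},{2},{3,4}}
stable after 2 split(s): 4 block(s)
class of 0: {0}; class of 1: {1}

Answer: NOT BISIMILAR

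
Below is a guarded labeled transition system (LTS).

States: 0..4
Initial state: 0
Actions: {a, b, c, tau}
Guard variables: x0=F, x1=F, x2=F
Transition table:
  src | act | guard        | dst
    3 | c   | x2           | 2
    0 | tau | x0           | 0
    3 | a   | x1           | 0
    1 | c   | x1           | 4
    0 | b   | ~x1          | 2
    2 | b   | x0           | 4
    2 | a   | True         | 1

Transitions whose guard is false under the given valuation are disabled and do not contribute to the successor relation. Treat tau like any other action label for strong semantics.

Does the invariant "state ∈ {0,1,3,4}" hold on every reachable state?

Answer: INVARIANT VIOLATED at state 2

Working:
Inv-set: {0,1,3,4}
Reach set: {0,1,2}
  0: safe
  1: safe
  2: outside
counterexample path to 2: b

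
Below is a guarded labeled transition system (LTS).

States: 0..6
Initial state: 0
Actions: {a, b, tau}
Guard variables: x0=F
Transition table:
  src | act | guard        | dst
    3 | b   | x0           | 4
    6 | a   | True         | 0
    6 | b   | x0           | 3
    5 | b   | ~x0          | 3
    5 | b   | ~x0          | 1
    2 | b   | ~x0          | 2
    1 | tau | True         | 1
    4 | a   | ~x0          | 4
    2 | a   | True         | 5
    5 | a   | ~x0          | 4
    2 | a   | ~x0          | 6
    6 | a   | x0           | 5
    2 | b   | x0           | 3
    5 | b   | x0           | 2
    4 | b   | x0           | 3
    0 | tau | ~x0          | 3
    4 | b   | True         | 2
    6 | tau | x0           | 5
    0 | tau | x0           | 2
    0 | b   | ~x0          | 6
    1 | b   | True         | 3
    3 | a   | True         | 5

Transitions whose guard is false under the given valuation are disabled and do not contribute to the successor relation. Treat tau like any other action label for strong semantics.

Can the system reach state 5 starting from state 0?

After dropping false guards: 14 live edges.
depth 0: {0}
depth 1: {3,6}  now seen {0,3,6}
depth 2: {5}  now seen {0,3,5,6}
depth 3: {1,4}  now seen {0,1,3,4,5,6}
depth 4: {2}  now seen {0,1,2,3,4,5,6}
R = {0,1,2,3,4,5,6}
trace reaching 5: tau·a

Answer: REACHABLE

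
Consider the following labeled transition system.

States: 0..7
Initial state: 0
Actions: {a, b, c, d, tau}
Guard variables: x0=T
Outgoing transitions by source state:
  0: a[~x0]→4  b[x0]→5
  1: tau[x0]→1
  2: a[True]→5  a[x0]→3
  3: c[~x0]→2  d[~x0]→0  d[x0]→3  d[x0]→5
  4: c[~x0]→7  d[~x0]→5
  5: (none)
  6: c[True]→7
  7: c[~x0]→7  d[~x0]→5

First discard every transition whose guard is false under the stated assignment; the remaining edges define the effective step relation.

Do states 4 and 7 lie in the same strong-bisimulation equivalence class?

Answer: BISIMILAR

Analysis:
Bisimulation quotient by refinement:
  π0 = {{0,1,2,3,4,5,6,7}}
  π1 = {{0},{1},{2},{3},{4,5,7},{6}}
stable after 2 split(s): 6 block(s)
4∈{4,5,7}, 7∈{4,5,7}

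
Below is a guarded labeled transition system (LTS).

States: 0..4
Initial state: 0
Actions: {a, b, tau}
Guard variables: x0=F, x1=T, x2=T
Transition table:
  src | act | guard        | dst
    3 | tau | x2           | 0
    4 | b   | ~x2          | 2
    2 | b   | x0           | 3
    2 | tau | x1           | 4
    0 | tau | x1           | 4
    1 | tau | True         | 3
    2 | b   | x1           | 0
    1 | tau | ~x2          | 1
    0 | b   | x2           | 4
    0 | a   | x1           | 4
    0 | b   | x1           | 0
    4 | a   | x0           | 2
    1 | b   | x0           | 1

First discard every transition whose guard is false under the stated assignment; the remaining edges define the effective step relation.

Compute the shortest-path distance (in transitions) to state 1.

Layered search for 1:
  L0 = {0}
  L1 = {4}
1 never appears.

Answer: UNREACHABLE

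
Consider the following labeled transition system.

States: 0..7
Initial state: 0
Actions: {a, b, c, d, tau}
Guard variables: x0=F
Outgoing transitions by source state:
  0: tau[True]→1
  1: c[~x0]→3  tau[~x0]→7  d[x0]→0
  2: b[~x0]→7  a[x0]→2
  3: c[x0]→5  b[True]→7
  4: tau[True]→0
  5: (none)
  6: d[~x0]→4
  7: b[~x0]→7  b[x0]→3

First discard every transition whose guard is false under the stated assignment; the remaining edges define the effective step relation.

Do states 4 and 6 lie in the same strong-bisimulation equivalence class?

Answer: NOT BISIMILAR

Trace:
Compute ~ classes (split until stable):
  round 0: {{0,1,2,3,4,5,6,7}}
  round 1: {{0,4},{1},{2,3,7},{5},{6}}
  round 2: {{0},{1},{2,3,7},{4},{5},{6}}
6 equivalence class(es) (converged in 3)
4∈{4}, 6∈{6}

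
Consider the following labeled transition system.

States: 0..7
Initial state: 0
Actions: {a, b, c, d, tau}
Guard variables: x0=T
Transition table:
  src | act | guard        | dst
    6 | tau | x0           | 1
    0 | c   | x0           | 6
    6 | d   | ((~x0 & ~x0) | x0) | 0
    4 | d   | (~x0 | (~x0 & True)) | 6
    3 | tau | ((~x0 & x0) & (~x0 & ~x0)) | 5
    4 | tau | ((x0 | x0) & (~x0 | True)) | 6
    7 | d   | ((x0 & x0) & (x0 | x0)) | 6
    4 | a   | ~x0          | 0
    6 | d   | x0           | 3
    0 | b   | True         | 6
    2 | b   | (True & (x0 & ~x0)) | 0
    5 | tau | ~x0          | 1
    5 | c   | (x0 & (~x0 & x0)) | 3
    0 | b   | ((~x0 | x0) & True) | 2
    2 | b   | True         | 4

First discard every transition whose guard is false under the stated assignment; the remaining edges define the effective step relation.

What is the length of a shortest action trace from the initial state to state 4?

Answer: 2

Trace:
BFS to 4:
  Layer 0: {0}
  Layer 1: {2,6}
  Layer 2: {1,3,4}
depth(4)=2, e.g. b·b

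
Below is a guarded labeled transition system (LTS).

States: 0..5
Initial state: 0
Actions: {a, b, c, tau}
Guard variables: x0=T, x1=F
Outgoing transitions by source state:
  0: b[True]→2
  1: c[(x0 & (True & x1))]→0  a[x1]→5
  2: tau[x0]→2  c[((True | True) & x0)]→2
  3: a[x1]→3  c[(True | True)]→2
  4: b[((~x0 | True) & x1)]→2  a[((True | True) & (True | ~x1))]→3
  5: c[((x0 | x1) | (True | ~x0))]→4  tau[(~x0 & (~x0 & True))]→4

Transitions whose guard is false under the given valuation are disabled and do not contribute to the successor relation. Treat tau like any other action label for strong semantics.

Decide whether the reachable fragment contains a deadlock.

Answer: DEADLOCK-FREE

Working:
R = {0,2}
  0: b→2  [deg 1]
  2: c→2  tau→2  [deg 2]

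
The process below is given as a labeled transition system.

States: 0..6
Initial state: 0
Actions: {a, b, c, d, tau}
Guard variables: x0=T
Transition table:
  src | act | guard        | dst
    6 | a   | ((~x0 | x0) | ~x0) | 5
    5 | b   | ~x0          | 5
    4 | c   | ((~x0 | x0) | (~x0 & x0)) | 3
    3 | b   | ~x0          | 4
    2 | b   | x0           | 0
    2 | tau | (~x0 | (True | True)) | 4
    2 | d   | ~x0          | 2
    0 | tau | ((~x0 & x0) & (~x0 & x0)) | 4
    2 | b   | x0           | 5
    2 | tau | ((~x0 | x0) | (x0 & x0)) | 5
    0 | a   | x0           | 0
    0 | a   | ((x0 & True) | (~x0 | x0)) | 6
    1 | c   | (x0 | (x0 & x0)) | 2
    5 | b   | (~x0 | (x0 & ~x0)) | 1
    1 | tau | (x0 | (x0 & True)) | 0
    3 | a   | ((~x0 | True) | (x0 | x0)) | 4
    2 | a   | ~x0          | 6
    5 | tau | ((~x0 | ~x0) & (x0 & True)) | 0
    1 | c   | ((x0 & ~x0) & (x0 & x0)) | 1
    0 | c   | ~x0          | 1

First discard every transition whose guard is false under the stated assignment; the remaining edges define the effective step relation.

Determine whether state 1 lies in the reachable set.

11 transition(s) survive guard evaluation.
depth 0: {0}
depth 1: {6}  now seen {0,6}
depth 2: {5}  now seen {0,5,6}
Reachable = {0,5,6}

Answer: UNREACHABLE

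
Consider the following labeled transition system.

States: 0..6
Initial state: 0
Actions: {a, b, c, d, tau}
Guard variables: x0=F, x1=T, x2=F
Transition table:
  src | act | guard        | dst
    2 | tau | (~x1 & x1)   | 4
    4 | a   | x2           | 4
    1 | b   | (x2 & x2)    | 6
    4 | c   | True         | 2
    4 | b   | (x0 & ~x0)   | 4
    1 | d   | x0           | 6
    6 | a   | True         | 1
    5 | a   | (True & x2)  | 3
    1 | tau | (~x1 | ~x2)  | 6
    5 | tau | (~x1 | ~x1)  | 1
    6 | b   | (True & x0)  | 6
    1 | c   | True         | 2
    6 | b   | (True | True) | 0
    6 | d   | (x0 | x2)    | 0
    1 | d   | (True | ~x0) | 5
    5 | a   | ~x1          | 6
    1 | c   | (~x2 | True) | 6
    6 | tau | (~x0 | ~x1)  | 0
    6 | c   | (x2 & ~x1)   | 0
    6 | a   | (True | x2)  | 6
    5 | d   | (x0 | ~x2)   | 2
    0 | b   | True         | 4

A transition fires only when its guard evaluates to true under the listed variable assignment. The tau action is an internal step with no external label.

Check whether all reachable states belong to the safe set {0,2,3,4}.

Inv-set: {0,2,3,4}
R = {0,2,4}
  0: safe
  2: safe
  4: safe

Answer: INVARIANT HOLDS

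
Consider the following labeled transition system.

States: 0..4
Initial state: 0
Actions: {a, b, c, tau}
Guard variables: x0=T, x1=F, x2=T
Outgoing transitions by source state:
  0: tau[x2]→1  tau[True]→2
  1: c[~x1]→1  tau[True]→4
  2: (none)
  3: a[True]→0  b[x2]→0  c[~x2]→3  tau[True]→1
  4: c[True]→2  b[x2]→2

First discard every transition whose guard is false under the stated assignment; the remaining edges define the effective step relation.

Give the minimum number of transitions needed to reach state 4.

Layered search for 4:
  L0 = {0}
  L1 = {1,2}
  L2 = {4}
depth(4)=2, e.g. tau·tau

Answer: 2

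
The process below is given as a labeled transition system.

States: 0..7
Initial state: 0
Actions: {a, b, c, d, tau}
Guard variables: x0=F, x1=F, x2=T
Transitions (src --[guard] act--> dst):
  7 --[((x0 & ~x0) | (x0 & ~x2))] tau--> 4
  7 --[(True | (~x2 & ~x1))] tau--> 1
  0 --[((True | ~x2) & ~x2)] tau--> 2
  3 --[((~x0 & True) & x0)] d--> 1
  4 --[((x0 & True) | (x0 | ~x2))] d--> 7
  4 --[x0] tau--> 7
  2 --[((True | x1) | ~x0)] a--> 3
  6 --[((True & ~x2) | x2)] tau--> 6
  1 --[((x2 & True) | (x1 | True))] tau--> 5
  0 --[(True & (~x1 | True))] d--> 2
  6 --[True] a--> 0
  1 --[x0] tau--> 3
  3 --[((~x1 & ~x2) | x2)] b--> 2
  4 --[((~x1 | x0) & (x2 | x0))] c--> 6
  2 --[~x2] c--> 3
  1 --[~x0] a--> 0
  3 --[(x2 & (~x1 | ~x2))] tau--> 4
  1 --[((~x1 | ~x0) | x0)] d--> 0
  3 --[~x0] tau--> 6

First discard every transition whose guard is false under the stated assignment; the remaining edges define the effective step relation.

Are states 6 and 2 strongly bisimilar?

Compute ~ classes (split until stable):
  P[0] = {{0,1,2,3,4,5,6,7}}
  P[1] = {{0},{1},{2},{3},{4},{5},{6},{7}}
8 equivalence class(es) (converged in 2)
6∈{6}, 2∈{2}

Answer: NOT BISIMILAR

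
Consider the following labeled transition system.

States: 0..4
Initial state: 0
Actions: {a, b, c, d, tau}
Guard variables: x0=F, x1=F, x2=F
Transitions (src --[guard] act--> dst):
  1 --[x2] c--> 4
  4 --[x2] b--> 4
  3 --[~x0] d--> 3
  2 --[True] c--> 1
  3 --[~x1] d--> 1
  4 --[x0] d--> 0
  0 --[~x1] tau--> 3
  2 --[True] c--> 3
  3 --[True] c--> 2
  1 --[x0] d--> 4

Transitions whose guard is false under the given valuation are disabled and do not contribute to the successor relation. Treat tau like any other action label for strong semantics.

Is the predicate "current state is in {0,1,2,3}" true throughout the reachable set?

Allowed set {0,1,2,3}
R = {0,1,2,3}
  0: ok
  1: ok
  2: ok
  3: ok

Answer: INVARIANT HOLDS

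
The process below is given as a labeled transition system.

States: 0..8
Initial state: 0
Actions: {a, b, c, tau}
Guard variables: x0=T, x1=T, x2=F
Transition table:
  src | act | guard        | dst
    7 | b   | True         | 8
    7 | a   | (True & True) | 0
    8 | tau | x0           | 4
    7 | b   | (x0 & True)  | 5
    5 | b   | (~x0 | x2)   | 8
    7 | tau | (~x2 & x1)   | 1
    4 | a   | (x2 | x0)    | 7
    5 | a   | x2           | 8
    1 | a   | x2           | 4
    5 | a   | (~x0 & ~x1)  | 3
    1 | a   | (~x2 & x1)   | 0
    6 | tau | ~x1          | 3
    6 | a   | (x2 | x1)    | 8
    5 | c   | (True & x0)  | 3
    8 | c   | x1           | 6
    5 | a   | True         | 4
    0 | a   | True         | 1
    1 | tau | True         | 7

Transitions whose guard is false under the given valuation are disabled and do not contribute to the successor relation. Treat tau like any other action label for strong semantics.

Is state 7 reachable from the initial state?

Answer: REACHABLE

Trace:
After dropping false guards: 13 live edges.
L0 = {0}
L1 = {1}  cumulative {0,1}
L2 = {7}  cumulative {0,1,7}
L3 = {5,8}  cumulative {0,1,5,7,8}
L4 = {3,4,6}  cumulative {0,1,3,4,5,6,7,8}
Reachable = {0,1,3,4,5,6,7,8}
witness 7: a·tau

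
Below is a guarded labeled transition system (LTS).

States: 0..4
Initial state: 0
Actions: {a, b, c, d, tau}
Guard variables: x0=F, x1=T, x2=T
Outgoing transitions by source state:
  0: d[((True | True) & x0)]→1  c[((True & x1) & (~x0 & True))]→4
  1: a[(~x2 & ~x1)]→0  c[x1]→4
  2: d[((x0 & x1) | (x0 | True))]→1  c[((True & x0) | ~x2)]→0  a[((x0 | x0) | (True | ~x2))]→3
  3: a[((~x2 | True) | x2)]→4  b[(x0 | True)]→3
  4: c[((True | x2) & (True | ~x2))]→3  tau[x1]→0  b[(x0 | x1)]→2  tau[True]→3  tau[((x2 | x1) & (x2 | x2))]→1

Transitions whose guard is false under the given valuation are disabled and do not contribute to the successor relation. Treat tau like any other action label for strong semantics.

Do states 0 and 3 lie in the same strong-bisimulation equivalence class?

Answer: NOT BISIMILAR

Analysis:
Refine partition for ~:
  round 0: {{0,1,2,3,4}}
  round 1: {{0,1},{2},{3},{4}}
4 equivalence class(es) (converged in 2)
[0]={0,1}  [3]={3}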